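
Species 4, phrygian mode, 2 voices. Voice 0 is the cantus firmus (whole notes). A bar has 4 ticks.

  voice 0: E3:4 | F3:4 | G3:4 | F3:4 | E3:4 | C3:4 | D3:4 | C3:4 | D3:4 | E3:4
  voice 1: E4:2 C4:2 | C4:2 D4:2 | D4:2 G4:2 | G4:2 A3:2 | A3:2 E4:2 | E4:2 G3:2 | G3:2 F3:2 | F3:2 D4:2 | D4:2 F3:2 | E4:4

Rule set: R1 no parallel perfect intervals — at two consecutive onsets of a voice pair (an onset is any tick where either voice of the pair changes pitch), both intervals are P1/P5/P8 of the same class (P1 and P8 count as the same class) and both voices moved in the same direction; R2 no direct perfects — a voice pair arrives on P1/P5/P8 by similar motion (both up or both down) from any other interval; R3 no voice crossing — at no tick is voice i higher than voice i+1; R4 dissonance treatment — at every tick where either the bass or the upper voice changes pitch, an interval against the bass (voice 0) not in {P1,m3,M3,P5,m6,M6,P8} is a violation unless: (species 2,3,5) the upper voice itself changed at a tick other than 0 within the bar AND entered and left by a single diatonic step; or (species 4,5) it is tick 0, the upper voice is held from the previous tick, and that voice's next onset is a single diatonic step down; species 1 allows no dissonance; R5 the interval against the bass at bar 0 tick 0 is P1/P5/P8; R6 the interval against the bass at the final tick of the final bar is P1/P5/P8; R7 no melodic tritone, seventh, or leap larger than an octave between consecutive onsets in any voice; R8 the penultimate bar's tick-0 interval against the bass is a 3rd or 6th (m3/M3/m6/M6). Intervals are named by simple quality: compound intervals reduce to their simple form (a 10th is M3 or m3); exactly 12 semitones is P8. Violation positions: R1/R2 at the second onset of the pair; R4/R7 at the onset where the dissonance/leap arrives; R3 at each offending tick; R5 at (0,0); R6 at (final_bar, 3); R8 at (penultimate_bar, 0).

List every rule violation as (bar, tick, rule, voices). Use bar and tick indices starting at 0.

(3, 0, R4, (0, 1))
(3, 2, R7, (1,))
(4, 0, R4, (0, 1))
(7, 0, R4, (0, 1))
(7, 2, R4, (0, 1))
(8, 0, R8, (0, 1))
(9, 0, R2, (0, 1))
(9, 0, R7, (1,))

bar 0: v0=E3 v1=E4 downbeat P8
bar 1: v0=F3 v1=C4 downbeat P5
bar 2: v0=G3 v1=D4 downbeat P5
bar 3: v0=F3 v1=G4 downbeat M2
bar 4: v0=E3 v1=A3 downbeat P4
bar 5: v0=C3 v1=E4 downbeat M3
bar 6: v0=D3 v1=G3 downbeat P4
bar 7: v0=C3 v1=F3 downbeat P4
bar 8: v0=D3 v1=D4 downbeat P8
bar 9: v0=E3 v1=E4 downbeat P8
  -> R4 @ bar 3 tick 0 v(0, 1): F3/G4 M2 untreated
  -> R7 @ bar 3 tick 2 v(1,): G4->A3 leap 10st
  -> R4 @ bar 4 tick 0 v(0, 1): E3/A3 P4 untreated
  -> R4 @ bar 7 tick 0 v(0, 1): C3/F3 P4 untreated
  -> R4 @ bar 7 tick 2 v(0, 1): C3/D4 M2 untreated
  -> R8 @ bar 8 tick 0 v(0, 1): penult P8 not 3rd/6th
  -> R2 @ bar 9 tick 0 v(0, 1): D3/F3 m3 -> E3/E4 P8 similar
  -> R7 @ bar 9 tick 0 v(1,): F3->E4 leap 11st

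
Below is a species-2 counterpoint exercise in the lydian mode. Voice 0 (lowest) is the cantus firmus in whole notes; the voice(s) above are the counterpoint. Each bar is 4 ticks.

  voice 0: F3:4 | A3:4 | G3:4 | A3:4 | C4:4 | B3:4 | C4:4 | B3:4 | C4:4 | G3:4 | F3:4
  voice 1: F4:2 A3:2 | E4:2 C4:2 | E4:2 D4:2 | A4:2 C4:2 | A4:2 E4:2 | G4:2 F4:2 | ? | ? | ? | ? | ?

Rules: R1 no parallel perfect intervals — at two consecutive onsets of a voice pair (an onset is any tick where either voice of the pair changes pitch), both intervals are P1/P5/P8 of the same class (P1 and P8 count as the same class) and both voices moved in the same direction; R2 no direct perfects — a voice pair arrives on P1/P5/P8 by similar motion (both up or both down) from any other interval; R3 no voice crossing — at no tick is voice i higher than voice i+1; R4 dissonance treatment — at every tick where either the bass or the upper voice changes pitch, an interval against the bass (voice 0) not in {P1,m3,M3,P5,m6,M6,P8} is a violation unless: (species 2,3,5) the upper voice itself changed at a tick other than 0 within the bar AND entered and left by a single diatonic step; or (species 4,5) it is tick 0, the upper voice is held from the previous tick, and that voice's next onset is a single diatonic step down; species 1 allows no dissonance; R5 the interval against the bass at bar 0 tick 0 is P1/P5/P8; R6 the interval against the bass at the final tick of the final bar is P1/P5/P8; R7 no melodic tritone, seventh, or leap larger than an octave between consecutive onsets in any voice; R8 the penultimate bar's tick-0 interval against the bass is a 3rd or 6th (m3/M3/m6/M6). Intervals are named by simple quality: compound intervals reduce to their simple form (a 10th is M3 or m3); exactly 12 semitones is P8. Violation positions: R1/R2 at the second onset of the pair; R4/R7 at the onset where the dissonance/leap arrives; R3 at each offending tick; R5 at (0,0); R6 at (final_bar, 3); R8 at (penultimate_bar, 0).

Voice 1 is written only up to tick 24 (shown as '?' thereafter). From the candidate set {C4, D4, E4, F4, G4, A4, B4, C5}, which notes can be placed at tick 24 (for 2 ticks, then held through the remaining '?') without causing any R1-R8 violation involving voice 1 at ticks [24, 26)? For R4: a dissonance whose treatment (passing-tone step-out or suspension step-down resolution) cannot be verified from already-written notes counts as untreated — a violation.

C4: legal
D4: violates R4
E4: legal
F4: violates R4
G4: violates R2
A4: legal
B4: violates R4,R7
C5: violates R2

{A4, C4, E4}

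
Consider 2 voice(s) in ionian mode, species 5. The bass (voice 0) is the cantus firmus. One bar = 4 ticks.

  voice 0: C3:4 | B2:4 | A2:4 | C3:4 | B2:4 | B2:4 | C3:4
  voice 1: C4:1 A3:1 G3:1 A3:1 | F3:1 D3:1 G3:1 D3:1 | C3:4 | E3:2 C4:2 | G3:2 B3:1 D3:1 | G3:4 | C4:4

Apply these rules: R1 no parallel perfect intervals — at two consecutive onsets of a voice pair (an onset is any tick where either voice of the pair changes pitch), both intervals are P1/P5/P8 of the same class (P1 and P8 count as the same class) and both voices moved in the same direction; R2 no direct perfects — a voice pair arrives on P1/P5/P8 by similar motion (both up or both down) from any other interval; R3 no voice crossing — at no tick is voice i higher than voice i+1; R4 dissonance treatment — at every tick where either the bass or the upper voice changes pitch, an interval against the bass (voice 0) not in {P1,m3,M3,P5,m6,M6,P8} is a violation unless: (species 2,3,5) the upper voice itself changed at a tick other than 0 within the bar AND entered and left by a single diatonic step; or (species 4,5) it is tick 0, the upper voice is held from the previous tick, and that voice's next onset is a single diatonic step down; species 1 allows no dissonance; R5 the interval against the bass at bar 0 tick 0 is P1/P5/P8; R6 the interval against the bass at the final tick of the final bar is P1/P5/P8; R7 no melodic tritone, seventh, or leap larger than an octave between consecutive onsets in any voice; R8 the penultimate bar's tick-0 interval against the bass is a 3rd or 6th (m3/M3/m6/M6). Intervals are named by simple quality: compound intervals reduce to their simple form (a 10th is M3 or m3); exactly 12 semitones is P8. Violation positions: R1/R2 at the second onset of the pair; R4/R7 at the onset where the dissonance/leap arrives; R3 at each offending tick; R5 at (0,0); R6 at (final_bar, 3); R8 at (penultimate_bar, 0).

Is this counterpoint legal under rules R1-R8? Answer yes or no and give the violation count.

No (2 violations)

bar 0: v0=C3 v1=C4 (P8)
bar 1: v0=B2 v1=F3 (TT)
bar 2: v0=A2 v1=C3 (m3)
bar 3: v0=C3 v1=E3 (M3)
bar 4: v0=B2 v1=G3 (m6)
bar 5: v0=B2 v1=G3 (m6)
bar 6: v0=C3 v1=C4 (P8)
  R4 @ bar1.0: B2/F3 TT untreated
  R2 @ bar6.0: B2/G3 m6 -> C3/C4 P8 similar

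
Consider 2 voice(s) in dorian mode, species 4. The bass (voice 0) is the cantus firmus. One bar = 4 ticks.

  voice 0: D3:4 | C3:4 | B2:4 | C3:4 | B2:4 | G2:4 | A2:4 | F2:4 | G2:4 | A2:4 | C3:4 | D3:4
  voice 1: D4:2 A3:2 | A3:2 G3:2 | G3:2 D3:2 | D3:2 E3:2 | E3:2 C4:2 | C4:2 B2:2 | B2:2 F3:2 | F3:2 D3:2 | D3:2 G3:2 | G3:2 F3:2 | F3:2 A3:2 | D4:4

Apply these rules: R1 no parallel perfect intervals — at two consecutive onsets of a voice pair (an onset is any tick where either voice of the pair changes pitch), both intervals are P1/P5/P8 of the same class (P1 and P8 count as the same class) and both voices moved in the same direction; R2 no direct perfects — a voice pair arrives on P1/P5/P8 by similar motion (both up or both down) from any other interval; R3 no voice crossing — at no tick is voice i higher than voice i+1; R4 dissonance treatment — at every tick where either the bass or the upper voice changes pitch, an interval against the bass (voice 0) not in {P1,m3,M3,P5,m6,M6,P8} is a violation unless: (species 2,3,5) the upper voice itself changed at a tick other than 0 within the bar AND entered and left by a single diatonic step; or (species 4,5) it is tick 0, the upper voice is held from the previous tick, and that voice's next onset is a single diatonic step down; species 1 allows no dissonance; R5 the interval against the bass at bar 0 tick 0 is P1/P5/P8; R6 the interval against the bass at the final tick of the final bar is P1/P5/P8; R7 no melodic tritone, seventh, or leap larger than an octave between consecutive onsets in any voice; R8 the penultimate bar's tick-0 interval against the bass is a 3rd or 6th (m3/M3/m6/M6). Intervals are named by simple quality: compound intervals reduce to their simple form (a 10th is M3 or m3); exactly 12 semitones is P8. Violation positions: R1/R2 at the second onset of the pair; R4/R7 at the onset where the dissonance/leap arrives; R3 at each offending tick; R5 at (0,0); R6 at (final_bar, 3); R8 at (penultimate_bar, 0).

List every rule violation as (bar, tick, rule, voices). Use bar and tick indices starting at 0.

(3, 0, R4, (0, 1))
(4, 0, R4, (0, 1))
(4, 2, R4, (0, 1))
(5, 0, R4, (0, 1))
(5, 2, R7, (1,))
(6, 0, R4, (0, 1))
(6, 2, R7, (1,))
(10, 0, R4, (0, 1))
(10, 0, R8, (0, 1))
(11, 0, R2, (0, 1))

bar 0: v0=D3 v1=D4 downbeat P8
bar 1: v0=C3 v1=A3 downbeat M6
bar 2: v0=B2 v1=G3 downbeat m6
bar 3: v0=C3 v1=D3 downbeat M2
bar 4: v0=B2 v1=E3 downbeat P4
bar 5: v0=G2 v1=C4 downbeat P4
bar 6: v0=A2 v1=B2 downbeat M2
bar 7: v0=F2 v1=F3 downbeat P8
bar 8: v0=G2 v1=D3 downbeat P5
bar 9: v0=A2 v1=G3 downbeat m7
bar 10: v0=C3 v1=F3 downbeat P4
bar 11: v0=D3 v1=D4 downbeat P8
  -> R4 @ bar 3 tick 0 v(0, 1): C3/D3 M2 untreated
  -> R4 @ bar 4 tick 0 v(0, 1): B2/E3 P4 untreated
  -> R4 @ bar 4 tick 2 v(0, 1): B2/C4 m2 untreated
  -> R4 @ bar 5 tick 0 v(0, 1): G2/C4 P4 untreated
  -> R7 @ bar 5 tick 2 v(1,): C4->B2 leap 13st
  -> R4 @ bar 6 tick 0 v(0, 1): A2/B2 M2 untreated
  -> R7 @ bar 6 tick 2 v(1,): B2->F3 leap 6st
  -> R4 @ bar 10 tick 0 v(0, 1): C3/F3 P4 untreated
  -> R8 @ bar 10 tick 0 v(0, 1): penult P4 not 3rd/6th
  -> R2 @ bar 11 tick 0 v(0, 1): C3/A3 M6 -> D3/D4 P8 similar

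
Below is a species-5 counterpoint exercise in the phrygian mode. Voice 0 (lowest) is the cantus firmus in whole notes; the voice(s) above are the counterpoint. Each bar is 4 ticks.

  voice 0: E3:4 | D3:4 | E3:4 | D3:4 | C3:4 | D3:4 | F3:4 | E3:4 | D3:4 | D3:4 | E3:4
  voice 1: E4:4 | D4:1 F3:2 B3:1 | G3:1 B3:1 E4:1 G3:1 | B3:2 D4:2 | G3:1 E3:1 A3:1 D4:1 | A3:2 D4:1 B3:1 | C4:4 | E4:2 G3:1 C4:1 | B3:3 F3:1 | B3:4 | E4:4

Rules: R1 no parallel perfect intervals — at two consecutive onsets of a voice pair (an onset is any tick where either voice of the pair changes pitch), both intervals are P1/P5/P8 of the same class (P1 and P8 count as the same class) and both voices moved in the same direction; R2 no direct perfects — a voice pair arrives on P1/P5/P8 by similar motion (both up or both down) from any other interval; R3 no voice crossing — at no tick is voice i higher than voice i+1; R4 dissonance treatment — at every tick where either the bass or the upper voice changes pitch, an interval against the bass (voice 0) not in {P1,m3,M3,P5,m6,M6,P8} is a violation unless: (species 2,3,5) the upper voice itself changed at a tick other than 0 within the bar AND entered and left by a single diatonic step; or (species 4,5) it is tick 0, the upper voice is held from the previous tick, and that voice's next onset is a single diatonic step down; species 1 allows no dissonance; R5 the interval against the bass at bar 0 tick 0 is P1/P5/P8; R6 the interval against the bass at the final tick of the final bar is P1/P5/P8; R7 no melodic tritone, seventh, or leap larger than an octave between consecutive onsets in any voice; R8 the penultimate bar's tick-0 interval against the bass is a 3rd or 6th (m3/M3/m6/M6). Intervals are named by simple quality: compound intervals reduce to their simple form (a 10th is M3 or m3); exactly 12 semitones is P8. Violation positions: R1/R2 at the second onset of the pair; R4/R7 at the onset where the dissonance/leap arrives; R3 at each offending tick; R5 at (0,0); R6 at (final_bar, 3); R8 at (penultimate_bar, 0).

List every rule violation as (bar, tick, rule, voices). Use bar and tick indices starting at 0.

(1, 0, R1, (0, 1))
(1, 3, R7, (1,))
(4, 0, R2, (0, 1))
(4, 3, R4, (0, 1))
(6, 0, R2, (0, 1))
(8, 3, R7, (1,))
(9, 0, R7, (1,))
(10, 0, R2, (0, 1))

bar 0: v0=E3 v1=E4 downbeat P8
bar 1: v0=D3 v1=D4 downbeat P8
bar 2: v0=E3 v1=G3 downbeat m3
bar 3: v0=D3 v1=B3 downbeat M6
bar 4: v0=C3 v1=G3 downbeat P5
bar 5: v0=D3 v1=A3 downbeat P5
bar 6: v0=F3 v1=C4 downbeat P5
bar 7: v0=E3 v1=E4 downbeat P8
bar 8: v0=D3 v1=B3 downbeat M6
bar 9: v0=D3 v1=B3 downbeat M6
bar 10: v0=E3 v1=E4 downbeat P8
  -> R1 @ bar 1 tick 0 v(0, 1): E3/E4 P8 -> D3/D4 P8 similar
  -> R7 @ bar 1 tick 3 v(1,): F3->B3 leap 6st
  -> R2 @ bar 4 tick 0 v(0, 1): D3/D4 P8 -> C3/G3 P5 similar
  -> R4 @ bar 4 tick 3 v(0, 1): C3/D4 M2 untreated
  -> R2 @ bar 6 tick 0 v(0, 1): D3/B3 M6 -> F3/C4 P5 similar
  -> R7 @ bar 8 tick 3 v(1,): B3->F3 leap 6st
  -> R7 @ bar 9 tick 0 v(1,): F3->B3 leap 6st
  -> R2 @ bar 10 tick 0 v(0, 1): D3/B3 M6 -> E3/E4 P8 similar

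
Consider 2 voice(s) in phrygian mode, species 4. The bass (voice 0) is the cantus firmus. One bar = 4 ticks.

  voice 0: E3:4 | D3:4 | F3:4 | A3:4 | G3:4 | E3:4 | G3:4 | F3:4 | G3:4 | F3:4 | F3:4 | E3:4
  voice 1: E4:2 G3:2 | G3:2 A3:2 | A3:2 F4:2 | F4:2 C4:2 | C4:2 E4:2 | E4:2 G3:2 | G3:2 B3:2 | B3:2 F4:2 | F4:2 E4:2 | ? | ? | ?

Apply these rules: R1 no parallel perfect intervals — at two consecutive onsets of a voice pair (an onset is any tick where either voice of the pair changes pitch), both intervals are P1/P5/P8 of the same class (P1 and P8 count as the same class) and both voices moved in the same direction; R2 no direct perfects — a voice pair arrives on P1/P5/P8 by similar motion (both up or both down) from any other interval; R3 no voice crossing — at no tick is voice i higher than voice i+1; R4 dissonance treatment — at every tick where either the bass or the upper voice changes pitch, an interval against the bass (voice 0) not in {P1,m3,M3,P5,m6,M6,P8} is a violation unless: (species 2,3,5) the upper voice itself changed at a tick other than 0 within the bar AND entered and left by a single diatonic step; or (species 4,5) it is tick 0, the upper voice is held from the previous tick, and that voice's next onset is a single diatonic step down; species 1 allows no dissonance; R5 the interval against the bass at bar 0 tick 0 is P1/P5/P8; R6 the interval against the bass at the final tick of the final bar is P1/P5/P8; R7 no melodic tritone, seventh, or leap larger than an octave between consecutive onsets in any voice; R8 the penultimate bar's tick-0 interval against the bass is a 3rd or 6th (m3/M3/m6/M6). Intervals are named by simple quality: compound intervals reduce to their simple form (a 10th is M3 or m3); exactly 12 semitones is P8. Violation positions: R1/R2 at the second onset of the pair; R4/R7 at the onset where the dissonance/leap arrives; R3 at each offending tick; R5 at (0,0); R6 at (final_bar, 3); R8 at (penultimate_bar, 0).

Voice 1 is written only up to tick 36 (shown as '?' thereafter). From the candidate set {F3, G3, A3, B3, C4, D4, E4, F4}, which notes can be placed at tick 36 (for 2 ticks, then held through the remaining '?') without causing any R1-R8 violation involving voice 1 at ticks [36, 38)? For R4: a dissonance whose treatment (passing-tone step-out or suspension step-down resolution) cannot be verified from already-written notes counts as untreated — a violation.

{A3, D4, F4}

F3: violates R2,R7
G3: violates R4
A3: legal
B3: violates R4
C4: violates R2
D4: legal
E4: violates R4
F4: legal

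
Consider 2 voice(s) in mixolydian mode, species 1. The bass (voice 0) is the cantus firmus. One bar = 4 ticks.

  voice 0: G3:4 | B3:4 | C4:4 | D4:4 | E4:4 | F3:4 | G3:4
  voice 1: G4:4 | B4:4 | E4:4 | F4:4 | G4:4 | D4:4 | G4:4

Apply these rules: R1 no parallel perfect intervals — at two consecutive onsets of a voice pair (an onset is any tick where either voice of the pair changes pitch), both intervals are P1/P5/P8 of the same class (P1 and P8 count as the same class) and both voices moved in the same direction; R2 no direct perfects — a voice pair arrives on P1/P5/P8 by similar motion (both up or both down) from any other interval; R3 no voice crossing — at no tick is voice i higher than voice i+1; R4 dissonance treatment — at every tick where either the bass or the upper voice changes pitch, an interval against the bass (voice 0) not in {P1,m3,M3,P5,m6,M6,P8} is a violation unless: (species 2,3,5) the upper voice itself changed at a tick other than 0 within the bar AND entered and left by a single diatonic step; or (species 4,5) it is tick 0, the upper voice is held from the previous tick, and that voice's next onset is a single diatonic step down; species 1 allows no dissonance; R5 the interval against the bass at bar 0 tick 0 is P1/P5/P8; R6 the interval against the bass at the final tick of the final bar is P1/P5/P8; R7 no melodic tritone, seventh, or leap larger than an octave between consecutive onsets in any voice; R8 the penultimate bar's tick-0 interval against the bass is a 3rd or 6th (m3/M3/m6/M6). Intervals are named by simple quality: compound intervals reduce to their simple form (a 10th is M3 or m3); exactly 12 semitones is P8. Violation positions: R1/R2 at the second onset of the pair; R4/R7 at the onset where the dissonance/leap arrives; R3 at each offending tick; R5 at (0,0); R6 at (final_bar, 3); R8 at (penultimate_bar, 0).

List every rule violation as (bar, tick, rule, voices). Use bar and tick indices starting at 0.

(1, 0, R1, (0, 1))
(5, 0, R7, (0,))
(6, 0, R2, (0, 1))

bar 0: v0=G3 v1=G4 downbeat P8
bar 1: v0=B3 v1=B4 downbeat P8
bar 2: v0=C4 v1=E4 downbeat M3
bar 3: v0=D4 v1=F4 downbeat m3
bar 4: v0=E4 v1=G4 downbeat m3
bar 5: v0=F3 v1=D4 downbeat M6
bar 6: v0=G3 v1=G4 downbeat P8
  -> R1 @ bar 1 tick 0 v(0, 1): G3/G4 P8 -> B3/B4 P8 similar
  -> R7 @ bar 5 tick 0 v(0,): E4->F3 leap 11st
  -> R2 @ bar 6 tick 0 v(0, 1): F3/D4 M6 -> G3/G4 P8 similar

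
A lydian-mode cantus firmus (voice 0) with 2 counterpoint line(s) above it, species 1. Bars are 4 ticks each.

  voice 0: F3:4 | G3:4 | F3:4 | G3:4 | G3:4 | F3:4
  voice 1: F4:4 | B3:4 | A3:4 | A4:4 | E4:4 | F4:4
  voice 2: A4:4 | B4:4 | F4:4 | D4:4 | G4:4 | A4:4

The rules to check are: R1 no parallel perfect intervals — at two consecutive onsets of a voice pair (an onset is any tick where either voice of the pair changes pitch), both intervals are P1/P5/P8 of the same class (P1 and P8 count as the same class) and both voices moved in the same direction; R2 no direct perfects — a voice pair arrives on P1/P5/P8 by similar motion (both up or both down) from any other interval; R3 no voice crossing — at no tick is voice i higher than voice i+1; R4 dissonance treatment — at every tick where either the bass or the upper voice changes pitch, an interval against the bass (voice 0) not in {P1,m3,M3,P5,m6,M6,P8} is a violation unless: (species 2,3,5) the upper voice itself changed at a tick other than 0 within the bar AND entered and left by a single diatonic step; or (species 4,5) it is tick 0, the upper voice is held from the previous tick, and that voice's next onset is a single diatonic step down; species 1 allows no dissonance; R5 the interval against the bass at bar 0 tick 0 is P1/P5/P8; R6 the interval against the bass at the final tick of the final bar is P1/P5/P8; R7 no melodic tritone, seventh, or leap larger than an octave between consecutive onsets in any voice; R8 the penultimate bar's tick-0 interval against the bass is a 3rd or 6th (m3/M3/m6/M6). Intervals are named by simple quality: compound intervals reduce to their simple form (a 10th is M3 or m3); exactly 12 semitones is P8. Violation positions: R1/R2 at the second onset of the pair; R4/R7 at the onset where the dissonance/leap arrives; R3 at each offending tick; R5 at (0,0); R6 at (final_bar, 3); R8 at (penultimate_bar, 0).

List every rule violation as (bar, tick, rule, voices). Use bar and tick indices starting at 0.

bar 0: v0=F3 v1=F4 v2=A4 downbeat M3
bar 1: v0=G3 v1=B3 v2=B4 downbeat M3
bar 2: v0=F3 v1=A3 v2=F4 downbeat P8
bar 3: v0=G3 v1=A4 v2=D4 downbeat P5
bar 4: v0=G3 v1=E4 v2=G4 downbeat P8
bar 5: v0=F3 v1=F4 v2=A4 downbeat M3
  -> R5 @ bar 0 tick 0 v(0, 2): opens on M3
  -> R7 @ bar 1 tick 0 v(1,): F4->B3 leap 6st
  -> R2 @ bar 2 tick 0 v(0, 2): G3/B4 M3 -> F3/F4 P8 similar
  -> R7 @ bar 2 tick 0 v(2,): B4->F4 leap 6st
  -> R3 @ bar 3 tick 0 v(1, 2): A4 above D4
  -> R4 @ bar 3 tick 0 v(0, 1): G3/A4 M2 untreated
  -> R3 @ bar 3 tick 1 v(1, 2): A4 above D4
  -> R3 @ bar 3 tick 2 v(1, 2): A4 above D4
  -> R3 @ bar 3 tick 3 v(1, 2): A4 above D4
  -> R8 @ bar 4 tick 0 v(0, 2): penult P8 not 3rd/6th
  -> R6 @ bar 5 tick 3 v(0, 2): closes on M3

(0, 0, R5, (0, 2))
(1, 0, R7, (1,))
(2, 0, R2, (0, 2))
(2, 0, R7, (2,))
(3, 0, R3, (1, 2))
(3, 0, R4, (0, 1))
(3, 1, R3, (1, 2))
(3, 2, R3, (1, 2))
(3, 3, R3, (1, 2))
(4, 0, R8, (0, 2))
(5, 3, R6, (0, 2))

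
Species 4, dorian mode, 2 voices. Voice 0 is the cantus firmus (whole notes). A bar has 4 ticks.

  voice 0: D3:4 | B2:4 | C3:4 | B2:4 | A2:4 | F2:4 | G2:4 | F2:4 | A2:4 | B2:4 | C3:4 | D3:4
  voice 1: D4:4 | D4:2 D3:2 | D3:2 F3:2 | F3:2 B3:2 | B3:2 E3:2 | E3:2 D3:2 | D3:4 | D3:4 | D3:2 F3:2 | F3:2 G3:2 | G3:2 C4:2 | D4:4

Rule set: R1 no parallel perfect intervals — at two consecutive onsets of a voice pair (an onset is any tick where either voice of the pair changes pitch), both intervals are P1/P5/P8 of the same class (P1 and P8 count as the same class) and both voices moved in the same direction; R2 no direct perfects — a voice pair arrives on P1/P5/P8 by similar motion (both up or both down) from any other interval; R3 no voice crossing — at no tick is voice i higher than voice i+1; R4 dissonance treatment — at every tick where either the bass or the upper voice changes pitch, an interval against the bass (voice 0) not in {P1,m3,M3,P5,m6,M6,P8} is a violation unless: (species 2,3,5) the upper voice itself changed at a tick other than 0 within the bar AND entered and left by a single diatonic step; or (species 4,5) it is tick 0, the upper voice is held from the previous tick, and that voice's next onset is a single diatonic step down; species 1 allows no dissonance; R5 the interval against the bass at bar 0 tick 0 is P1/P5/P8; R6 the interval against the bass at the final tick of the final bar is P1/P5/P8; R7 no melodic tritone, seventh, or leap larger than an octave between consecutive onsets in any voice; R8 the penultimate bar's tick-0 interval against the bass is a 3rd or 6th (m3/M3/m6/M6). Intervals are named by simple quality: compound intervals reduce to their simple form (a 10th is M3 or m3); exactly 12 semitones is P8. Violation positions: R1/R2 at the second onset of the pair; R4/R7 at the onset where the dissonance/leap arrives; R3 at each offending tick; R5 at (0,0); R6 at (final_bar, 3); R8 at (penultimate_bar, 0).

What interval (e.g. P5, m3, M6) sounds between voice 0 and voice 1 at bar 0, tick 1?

voice 0=D3 voice 1=D4 -> P8

P8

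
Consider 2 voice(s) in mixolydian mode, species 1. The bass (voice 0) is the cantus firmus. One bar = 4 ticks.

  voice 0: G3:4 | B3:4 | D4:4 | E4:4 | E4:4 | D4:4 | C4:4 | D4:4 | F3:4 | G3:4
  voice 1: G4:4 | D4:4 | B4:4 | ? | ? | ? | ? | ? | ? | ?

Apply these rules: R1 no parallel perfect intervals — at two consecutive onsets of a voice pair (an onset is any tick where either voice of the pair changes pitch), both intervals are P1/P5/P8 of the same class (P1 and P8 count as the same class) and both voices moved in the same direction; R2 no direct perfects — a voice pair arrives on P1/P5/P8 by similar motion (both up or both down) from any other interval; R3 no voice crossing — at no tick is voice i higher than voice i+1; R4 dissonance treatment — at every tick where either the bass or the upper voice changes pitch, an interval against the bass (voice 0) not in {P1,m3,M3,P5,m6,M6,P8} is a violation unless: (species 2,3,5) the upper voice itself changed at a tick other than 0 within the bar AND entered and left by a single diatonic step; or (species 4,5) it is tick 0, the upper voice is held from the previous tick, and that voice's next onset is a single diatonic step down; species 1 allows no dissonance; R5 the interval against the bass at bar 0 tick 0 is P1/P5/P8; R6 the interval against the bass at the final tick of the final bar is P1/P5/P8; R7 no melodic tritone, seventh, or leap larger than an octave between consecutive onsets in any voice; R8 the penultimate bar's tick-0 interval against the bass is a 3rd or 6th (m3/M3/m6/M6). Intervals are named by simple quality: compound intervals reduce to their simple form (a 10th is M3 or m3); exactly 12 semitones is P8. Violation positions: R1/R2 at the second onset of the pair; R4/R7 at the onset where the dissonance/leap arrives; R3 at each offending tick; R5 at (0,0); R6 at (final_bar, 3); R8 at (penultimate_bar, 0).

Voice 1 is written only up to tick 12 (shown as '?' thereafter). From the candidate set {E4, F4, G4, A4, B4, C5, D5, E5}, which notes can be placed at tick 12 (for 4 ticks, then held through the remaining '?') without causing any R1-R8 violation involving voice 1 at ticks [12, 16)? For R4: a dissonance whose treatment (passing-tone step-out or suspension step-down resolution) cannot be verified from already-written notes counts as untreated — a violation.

E4: legal
F4: violates R4,R7
G4: legal
A4: violates R4
B4: legal
C5: legal
D5: violates R4
E5: violates R2

{B4, C5, E4, G4}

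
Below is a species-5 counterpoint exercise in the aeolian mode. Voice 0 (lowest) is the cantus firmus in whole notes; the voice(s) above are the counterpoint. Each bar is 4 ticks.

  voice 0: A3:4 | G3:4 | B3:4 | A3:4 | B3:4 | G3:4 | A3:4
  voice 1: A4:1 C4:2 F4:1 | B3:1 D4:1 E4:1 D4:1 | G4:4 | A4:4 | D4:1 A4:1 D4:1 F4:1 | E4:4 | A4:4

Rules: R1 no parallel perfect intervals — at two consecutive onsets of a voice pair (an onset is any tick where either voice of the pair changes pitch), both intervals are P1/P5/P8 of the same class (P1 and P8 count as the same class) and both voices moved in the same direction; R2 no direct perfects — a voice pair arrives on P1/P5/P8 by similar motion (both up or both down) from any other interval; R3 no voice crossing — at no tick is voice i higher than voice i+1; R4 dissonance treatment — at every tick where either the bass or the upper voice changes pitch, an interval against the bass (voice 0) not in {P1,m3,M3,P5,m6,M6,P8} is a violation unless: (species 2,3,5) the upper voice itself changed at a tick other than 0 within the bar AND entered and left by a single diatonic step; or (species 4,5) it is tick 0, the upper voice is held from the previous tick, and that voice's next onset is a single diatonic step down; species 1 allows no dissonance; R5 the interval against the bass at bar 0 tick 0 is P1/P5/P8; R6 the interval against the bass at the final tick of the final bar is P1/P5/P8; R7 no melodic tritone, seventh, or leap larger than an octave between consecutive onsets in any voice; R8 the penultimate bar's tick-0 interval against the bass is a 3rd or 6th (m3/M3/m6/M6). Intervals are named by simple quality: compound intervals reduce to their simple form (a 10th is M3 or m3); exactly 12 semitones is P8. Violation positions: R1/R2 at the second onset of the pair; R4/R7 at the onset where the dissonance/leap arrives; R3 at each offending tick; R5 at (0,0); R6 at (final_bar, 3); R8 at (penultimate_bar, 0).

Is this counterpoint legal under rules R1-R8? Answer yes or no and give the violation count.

bar 0: v0=A3 v1=A4 (P8)
bar 1: v0=G3 v1=B3 (M3)
bar 2: v0=B3 v1=G4 (m6)
bar 3: v0=A3 v1=A4 (P8)
bar 4: v0=B3 v1=D4 (m3)
bar 5: v0=G3 v1=E4 (M6)
bar 6: v0=A3 v1=A4 (P8)
  R7 @ bar1.0: F4->B3 leap 6st
  R4 @ bar4.1: B3/A4 m7 untreated
  R4 @ bar4.3: B3/F4 TT untreated
  R2 @ bar6.0: G3/E4 M6 -> A3/A4 P8 similar

No (4 violations)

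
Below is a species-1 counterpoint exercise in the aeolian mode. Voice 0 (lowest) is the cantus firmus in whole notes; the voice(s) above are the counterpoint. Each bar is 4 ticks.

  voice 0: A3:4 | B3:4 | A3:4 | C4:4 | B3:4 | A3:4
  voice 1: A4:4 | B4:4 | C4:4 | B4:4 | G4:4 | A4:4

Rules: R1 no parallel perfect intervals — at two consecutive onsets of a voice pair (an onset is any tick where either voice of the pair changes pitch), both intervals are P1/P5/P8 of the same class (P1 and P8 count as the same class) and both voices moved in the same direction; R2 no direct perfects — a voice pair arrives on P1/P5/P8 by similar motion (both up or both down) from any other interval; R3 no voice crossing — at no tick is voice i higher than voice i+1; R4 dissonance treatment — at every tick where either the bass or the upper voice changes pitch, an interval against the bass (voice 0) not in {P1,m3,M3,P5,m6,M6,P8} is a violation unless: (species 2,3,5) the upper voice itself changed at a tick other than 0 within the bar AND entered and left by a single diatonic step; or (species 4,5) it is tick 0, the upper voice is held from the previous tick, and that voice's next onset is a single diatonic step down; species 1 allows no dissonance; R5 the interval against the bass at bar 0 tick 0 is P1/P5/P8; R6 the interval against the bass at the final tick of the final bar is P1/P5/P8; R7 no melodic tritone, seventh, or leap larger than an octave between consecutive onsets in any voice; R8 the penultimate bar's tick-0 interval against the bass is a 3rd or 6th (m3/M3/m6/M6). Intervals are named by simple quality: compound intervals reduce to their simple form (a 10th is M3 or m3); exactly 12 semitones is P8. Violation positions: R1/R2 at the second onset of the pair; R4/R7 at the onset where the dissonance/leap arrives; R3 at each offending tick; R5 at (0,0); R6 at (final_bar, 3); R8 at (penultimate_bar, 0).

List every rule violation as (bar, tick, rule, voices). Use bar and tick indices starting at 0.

(1, 0, R1, (0, 1))
(2, 0, R7, (1,))
(3, 0, R4, (0, 1))
(3, 0, R7, (1,))

bar 0: v0=A3 v1=A4 downbeat P8
bar 1: v0=B3 v1=B4 downbeat P8
bar 2: v0=A3 v1=C4 downbeat m3
bar 3: v0=C4 v1=B4 downbeat M7
bar 4: v0=B3 v1=G4 downbeat m6
bar 5: v0=A3 v1=A4 downbeat P8
  -> R1 @ bar 1 tick 0 v(0, 1): A3/A4 P8 -> B3/B4 P8 similar
  -> R7 @ bar 2 tick 0 v(1,): B4->C4 leap 11st
  -> R4 @ bar 3 tick 0 v(0, 1): C4/B4 M7 untreated
  -> R7 @ bar 3 tick 0 v(1,): C4->B4 leap 11st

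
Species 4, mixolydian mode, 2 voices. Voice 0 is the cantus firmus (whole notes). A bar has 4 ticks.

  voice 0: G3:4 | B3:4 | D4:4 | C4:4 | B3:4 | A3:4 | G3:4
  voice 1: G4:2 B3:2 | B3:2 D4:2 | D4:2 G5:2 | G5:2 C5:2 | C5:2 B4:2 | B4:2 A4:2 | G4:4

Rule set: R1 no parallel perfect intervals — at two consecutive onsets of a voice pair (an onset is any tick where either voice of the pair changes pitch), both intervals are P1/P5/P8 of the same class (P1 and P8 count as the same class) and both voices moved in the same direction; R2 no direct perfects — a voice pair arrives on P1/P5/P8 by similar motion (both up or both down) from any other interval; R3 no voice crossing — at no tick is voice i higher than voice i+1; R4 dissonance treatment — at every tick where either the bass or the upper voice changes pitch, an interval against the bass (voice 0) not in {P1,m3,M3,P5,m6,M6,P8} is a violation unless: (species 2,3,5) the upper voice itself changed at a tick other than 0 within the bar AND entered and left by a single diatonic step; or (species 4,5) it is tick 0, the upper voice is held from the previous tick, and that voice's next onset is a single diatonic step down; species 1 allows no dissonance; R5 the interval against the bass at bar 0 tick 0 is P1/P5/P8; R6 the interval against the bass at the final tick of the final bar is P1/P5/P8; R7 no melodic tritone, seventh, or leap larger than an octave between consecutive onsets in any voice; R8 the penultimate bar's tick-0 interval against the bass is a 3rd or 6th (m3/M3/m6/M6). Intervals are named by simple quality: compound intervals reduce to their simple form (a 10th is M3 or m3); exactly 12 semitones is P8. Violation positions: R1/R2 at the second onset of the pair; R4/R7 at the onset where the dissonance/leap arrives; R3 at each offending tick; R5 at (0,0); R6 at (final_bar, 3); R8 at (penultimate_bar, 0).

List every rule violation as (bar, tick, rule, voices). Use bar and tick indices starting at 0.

bar 0: v0=G3 v1=G4 downbeat P8
bar 1: v0=B3 v1=B3 downbeat P1
bar 2: v0=D4 v1=D4 downbeat P1
bar 3: v0=C4 v1=G5 downbeat P5
bar 4: v0=B3 v1=C5 downbeat m2
bar 5: v0=A3 v1=B4 downbeat M2
bar 6: v0=G3 v1=G4 downbeat P8
  -> R4 @ bar 2 tick 2 v(0, 1): D4/G5 P4 untreated
  -> R7 @ bar 2 tick 2 v(1,): D4->G5 leap 17st
  -> R8 @ bar 5 tick 0 v(0, 1): penult M2 not 3rd/6th
  -> R1 @ bar 6 tick 0 v(0, 1): A3/A4 P8 -> G3/G4 P8 similar

(2, 2, R4, (0, 1))
(2, 2, R7, (1,))
(5, 0, R8, (0, 1))
(6, 0, R1, (0, 1))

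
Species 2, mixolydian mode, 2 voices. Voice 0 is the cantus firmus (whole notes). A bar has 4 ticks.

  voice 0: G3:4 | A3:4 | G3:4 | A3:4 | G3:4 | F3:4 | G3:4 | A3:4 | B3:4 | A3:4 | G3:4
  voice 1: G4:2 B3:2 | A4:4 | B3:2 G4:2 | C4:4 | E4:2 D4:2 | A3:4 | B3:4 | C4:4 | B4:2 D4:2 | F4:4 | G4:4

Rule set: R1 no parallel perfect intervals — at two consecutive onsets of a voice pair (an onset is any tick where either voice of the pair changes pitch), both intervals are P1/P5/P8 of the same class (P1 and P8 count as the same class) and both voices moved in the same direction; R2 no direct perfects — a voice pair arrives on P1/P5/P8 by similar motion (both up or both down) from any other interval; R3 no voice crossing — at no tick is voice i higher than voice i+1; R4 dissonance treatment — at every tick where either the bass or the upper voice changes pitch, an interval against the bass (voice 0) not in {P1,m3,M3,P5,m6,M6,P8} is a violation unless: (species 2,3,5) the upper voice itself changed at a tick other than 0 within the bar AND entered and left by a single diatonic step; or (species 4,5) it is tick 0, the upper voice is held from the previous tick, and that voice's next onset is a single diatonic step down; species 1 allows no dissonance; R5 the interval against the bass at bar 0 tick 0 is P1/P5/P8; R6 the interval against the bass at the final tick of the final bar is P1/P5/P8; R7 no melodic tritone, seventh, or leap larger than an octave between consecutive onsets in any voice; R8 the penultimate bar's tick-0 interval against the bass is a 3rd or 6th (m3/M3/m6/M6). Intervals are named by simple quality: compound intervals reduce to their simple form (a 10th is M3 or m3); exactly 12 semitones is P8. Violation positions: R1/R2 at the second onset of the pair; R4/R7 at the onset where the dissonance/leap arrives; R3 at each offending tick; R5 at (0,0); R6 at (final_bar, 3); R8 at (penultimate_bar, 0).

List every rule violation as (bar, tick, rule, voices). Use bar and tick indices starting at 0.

(1, 0, R2, (0, 1))
(1, 0, R7, (1,))
(2, 0, R7, (1,))
(8, 0, R2, (0, 1))
(8, 0, R7, (1,))

bar 0: v0=G3 v1=G4 downbeat P8
bar 1: v0=A3 v1=A4 downbeat P8
bar 2: v0=G3 v1=B3 downbeat M3
bar 3: v0=A3 v1=C4 downbeat m3
bar 4: v0=G3 v1=E4 downbeat M6
bar 5: v0=F3 v1=A3 downbeat M3
bar 6: v0=G3 v1=B3 downbeat M3
bar 7: v0=A3 v1=C4 downbeat m3
bar 8: v0=B3 v1=B4 downbeat P8
bar 9: v0=A3 v1=F4 downbeat m6
bar 10: v0=G3 v1=G4 downbeat P8
  -> R2 @ bar 1 tick 0 v(0, 1): G3/B3 M3 -> A3/A4 P8 similar
  -> R7 @ bar 1 tick 0 v(1,): B3->A4 leap 10st
  -> R7 @ bar 2 tick 0 v(1,): A4->B3 leap 10st
  -> R2 @ bar 8 tick 0 v(0, 1): A3/C4 m3 -> B3/B4 P8 similar
  -> R7 @ bar 8 tick 0 v(1,): C4->B4 leap 11st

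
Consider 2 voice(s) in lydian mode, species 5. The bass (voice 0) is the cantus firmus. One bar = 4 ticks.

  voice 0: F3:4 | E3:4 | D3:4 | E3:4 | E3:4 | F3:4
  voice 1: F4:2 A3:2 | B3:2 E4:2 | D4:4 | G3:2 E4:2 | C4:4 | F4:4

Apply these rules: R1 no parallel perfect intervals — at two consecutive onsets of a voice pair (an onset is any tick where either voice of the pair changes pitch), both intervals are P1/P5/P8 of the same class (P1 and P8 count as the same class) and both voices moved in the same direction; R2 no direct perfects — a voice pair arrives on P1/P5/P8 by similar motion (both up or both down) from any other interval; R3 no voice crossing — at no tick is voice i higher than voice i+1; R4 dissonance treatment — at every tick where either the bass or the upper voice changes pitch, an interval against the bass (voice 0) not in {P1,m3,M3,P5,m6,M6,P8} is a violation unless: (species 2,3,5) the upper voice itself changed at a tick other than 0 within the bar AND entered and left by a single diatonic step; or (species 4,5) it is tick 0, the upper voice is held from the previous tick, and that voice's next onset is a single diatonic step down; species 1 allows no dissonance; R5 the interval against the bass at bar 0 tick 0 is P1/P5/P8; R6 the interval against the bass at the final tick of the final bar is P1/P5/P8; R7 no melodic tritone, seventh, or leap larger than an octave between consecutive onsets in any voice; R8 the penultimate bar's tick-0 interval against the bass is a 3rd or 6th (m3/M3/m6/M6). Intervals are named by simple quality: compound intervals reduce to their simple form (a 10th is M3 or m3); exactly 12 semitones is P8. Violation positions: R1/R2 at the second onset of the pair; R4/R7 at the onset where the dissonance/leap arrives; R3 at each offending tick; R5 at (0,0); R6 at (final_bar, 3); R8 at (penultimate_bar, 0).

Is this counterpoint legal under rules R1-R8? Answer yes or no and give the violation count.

bar 0: v0=F3 v1=F4 (P8)
bar 1: v0=E3 v1=B3 (P5)
bar 2: v0=D3 v1=D4 (P8)
bar 3: v0=E3 v1=G3 (m3)
bar 4: v0=E3 v1=C4 (m6)
bar 5: v0=F3 v1=F4 (P8)
  R1 @ bar2.0: E3/E4 P8 -> D3/D4 P8 similar
  R2 @ bar5.0: E3/C4 m6 -> F3/F4 P8 similar

No (2 violations)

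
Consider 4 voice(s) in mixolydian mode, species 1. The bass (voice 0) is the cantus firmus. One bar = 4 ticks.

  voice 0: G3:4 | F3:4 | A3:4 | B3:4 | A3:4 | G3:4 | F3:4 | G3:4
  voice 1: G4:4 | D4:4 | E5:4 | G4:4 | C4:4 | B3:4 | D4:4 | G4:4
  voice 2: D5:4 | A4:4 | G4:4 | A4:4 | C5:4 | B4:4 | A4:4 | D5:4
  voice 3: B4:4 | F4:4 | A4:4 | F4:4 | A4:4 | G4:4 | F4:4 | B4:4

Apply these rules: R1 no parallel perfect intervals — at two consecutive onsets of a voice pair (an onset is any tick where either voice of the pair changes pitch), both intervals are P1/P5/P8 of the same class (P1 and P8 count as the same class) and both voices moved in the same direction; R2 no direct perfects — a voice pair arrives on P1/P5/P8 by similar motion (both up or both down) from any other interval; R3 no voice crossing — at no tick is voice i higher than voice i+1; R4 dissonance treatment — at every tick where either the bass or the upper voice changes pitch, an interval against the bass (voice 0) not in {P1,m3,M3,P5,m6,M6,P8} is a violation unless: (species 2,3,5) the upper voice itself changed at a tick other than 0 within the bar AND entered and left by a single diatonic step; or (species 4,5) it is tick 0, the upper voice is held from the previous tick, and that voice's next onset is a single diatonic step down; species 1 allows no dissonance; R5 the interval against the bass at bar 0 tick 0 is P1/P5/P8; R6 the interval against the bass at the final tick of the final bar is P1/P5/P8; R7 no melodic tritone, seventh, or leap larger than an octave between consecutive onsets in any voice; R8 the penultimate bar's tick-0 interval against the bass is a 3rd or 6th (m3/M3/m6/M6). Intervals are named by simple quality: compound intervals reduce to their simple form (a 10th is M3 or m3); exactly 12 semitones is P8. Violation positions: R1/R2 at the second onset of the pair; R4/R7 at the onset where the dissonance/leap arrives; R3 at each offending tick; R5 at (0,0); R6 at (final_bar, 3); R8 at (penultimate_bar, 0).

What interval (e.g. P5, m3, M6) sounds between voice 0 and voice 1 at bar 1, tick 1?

M6

voice 0=F3 voice 1=D4 -> M6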